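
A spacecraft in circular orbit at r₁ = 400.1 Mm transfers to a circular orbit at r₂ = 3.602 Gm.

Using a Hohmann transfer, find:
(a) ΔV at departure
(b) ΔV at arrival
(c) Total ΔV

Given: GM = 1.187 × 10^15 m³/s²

Convert to SI: r₁ = 400.1 Mm = 4.001e+08 m; r₂ = 3.602 Gm = 3.602e+09 m.
Transfer semi-major axis: a_t = (r₁ + r₂)/2 = (4.001e+08 + 3.602e+09)/2 = 2.00105e+09 m.
Circular speeds: v₁ = √(GM/r₁) = 1722.43 m/s, v₂ = √(GM/r₂) = 574.055 m/s.
Transfer speeds (vis-viva v² = GM(2/r − 1/a_t)): v₁ᵗ = 2310.91 m/s, v₂ᵗ = 256.69 m/s.
(a) ΔV₁ = |v₁ᵗ − v₁| ≈ 588.5 m/s = 588.5 m/s.
(b) ΔV₂ = |v₂ − v₂ᵗ| ≈ 317.4 m/s = 317.4 m/s.
(c) ΔV_total = ΔV₁ + ΔV₂ ≈ 905.9 m/s = 905.9 m/s.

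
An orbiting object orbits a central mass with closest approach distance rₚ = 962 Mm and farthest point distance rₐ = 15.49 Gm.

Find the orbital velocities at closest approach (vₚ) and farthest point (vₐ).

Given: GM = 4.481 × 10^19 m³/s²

Convert to SI: rₚ = 962 Mm = 9.62e+08 m; rₐ = 15.49 Gm = 1.549e+10 m.
Use the vis-viva equation v² = GM(2/r − 1/a) with a = (rₚ + rₐ)/2 = (9.62e+08 + 1.549e+10)/2 = 8.226e+09 m.
vₚ = √(GM · (2/rₚ − 1/a)) = √(4.481e+19 · (2/9.62e+08 − 1/8.226e+09)) m/s ≈ 2.962e+05 m/s = 296.2 km/s.
vₐ = √(GM · (2/rₐ − 1/a)) = √(4.481e+19 · (2/1.549e+10 − 1/8.226e+09)) m/s ≈ 1.839e+04 m/s = 18.39 km/s.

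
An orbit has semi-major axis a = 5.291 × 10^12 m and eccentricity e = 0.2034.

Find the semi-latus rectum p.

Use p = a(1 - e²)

p = a (1 − e²).
p = 5.291e+12 · (1 − (0.2034)²) = 5.291e+12 · 0.958628 ≈ 5.072e+12 m = 5.072 × 10^12 m.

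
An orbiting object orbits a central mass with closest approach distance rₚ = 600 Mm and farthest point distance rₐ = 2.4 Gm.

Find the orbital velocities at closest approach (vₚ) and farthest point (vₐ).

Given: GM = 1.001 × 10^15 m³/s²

Convert to SI: rₚ = 600 Mm = 6e+08 m; rₐ = 2.4 Gm = 2.4e+09 m.
Use the vis-viva equation v² = GM(2/r − 1/a) with a = (rₚ + rₐ)/2 = (6e+08 + 2.4e+09)/2 = 1.5e+09 m.
vₚ = √(GM · (2/rₚ − 1/a)) = √(1.001e+15 · (2/6e+08 − 1/1.5e+09)) m/s ≈ 1634 m/s = 1.634 km/s.
vₐ = √(GM · (2/rₐ − 1/a)) = √(1.001e+15 · (2/2.4e+09 − 1/1.5e+09)) m/s ≈ 408.5 m/s = 408.5 m/s.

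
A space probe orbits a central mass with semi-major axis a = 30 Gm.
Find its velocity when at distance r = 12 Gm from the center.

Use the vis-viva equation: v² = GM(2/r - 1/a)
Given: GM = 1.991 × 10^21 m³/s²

Convert to SI: a = 30 Gm = 3e+10 m; r = 12 Gm = 1.2e+10 m.
Vis-viva: v = √(GM · (2/r − 1/a)).
2/r − 1/a = 2/1.2e+10 − 1/3e+10 = 1.33333e-10 m⁻¹.
v = √(1.991e+21 · 1.33333e-10) m/s ≈ 5.152e+05 m/s = 515.2 km/s.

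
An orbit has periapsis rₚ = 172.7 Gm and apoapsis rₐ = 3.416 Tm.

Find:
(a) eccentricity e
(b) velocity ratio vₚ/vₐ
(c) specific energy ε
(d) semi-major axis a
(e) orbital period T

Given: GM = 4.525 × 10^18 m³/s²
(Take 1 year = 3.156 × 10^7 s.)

Convert to SI: rₚ = 172.7 Gm = 1.727e+11 m; rₐ = 3.416 Tm = 3.416e+12 m.
(a) e = (rₐ − rₚ)/(rₐ + rₚ) = (3.416e+12 − 1.727e+11)/(3.416e+12 + 1.727e+11) ≈ 0.9038
(b) Conservation of angular momentum (rₚvₚ = rₐvₐ) gives vₚ/vₐ = rₐ/rₚ = 3.416e+12/1.727e+11 ≈ 19.78
(c) With a = (rₚ + rₐ)/2 = 1.79435e+12 m, ε = −GM/(2a) = −4.525e+18/(2 · 1.79435e+12) J/kg ≈ -1.261e+06 J/kg
(d) a = (rₚ + rₐ)/2 = (1.727e+11 + 3.416e+12)/2 ≈ 1.794e+12 m
(e) With a = (rₚ + rₐ)/2 = 1.79435e+12 m, T = 2π √(a³/GM) = 2π √((1.79435e+12)³/4.525e+18) s ≈ 7.1e+09 s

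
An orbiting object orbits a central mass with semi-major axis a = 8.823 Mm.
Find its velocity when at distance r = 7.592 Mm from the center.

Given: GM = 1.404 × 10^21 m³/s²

Convert to SI: a = 8.823 Mm = 8.823e+06 m; r = 7.592 Mm = 7.592e+06 m.
Vis-viva: v = √(GM · (2/r − 1/a)).
2/r − 1/a = 2/7.592e+06 − 1/8.823e+06 = 1.50095e-07 m⁻¹.
v = √(1.404e+21 · 1.50095e-07) m/s ≈ 1.452e+07 m/s = 1.452e+04 km/s.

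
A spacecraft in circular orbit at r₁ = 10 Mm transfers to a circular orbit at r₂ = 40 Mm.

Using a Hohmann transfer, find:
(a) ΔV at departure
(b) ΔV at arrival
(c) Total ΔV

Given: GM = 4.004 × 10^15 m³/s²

Convert to SI: r₁ = 10 Mm = 1e+07 m; r₂ = 40 Mm = 4e+07 m.
Transfer semi-major axis: a_t = (r₁ + r₂)/2 = (1e+07 + 4e+07)/2 = 2.5e+07 m.
Circular speeds: v₁ = √(GM/r₁) = 20010 m/s, v₂ = √(GM/r₂) = 10005 m/s.
Transfer speeds (vis-viva v² = GM(2/r − 1/a_t)): v₁ᵗ = 25310.9 m/s, v₂ᵗ = 6327.72 m/s.
(a) ΔV₁ = |v₁ᵗ − v₁| ≈ 5301 m/s = 5.301 km/s.
(b) ΔV₂ = |v₂ − v₂ᵗ| ≈ 3677 m/s = 3.677 km/s.
(c) ΔV_total = ΔV₁ + ΔV₂ ≈ 8978 m/s = 8.978 km/s.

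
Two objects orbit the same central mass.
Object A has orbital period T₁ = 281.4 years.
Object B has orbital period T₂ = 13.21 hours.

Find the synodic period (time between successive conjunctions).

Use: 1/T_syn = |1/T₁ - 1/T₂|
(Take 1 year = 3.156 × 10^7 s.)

Convert to SI: T₁ = 281.4 years = 8.88098e+09 s; T₂ = 13.21 hours = 47556 s.
T_syn = |T₁ · T₂ / (T₁ − T₂)|.
T_syn = |8.88098e+09 · 47556 / (8.88098e+09 − 47556)| s ≈ 4.756e+04 s = 13.21 hours.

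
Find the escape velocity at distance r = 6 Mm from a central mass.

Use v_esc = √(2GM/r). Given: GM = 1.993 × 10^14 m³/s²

Convert to SI: r = 6 Mm = 6e+06 m.
Escape velocity comes from setting total energy to zero: ½v² − GM/r = 0 ⇒ v_esc = √(2GM / r).
v_esc = √(2 · 1.993e+14 / 6e+06) m/s ≈ 8151 m/s = 8.151 km/s.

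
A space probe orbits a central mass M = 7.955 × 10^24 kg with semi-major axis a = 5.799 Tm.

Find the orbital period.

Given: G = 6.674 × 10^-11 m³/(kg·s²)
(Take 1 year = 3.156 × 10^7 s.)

Convert to SI: a = 5.799 Tm = 5.799e+12 m.
GM = G · M = 6.674e-11 · 7.955e+24 = 5.30917e+14 m³/s².
Kepler's third law: T = 2π √(a³ / GM).
Substituting a = 5.799e+12 m and GM = 5.30917e+14 m³/s²:
T = 2π √((5.799e+12)³ / 5.30917e+14) s
T ≈ 3.808e+12 s = 1.207e+05 years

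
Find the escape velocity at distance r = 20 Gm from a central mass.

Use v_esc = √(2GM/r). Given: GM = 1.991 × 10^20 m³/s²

Convert to SI: r = 20 Gm = 2e+10 m.
Escape velocity comes from setting total energy to zero: ½v² − GM/r = 0 ⇒ v_esc = √(2GM / r).
v_esc = √(2 · 1.991e+20 / 2e+10) m/s ≈ 1.411e+05 m/s = 141.1 km/s.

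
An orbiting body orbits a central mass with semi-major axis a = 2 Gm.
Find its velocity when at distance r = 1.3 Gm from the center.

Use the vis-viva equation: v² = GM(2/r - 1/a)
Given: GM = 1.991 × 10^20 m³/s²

Convert to SI: a = 2 Gm = 2e+09 m; r = 1.3 Gm = 1.3e+09 m.
Vis-viva: v = √(GM · (2/r − 1/a)).
2/r − 1/a = 2/1.3e+09 − 1/2e+09 = 1.03846e-09 m⁻¹.
v = √(1.991e+20 · 1.03846e-09) m/s ≈ 4.547e+05 m/s = 454.7 km/s.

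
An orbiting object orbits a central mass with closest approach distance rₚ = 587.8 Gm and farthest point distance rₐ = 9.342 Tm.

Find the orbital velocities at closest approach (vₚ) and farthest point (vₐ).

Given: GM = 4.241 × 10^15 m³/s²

Convert to SI: rₚ = 587.8 Gm = 5.878e+11 m; rₐ = 9.342 Tm = 9.342e+12 m.
Use the vis-viva equation v² = GM(2/r − 1/a) with a = (rₚ + rₐ)/2 = (5.878e+11 + 9.342e+12)/2 = 4.9649e+12 m.
vₚ = √(GM · (2/rₚ − 1/a)) = √(4.241e+15 · (2/5.878e+11 − 1/4.9649e+12)) m/s ≈ 116.5 m/s = 116.5 m/s.
vₐ = √(GM · (2/rₐ − 1/a)) = √(4.241e+15 · (2/9.342e+12 − 1/4.9649e+12)) m/s ≈ 7.331 m/s = 7.331 m/s.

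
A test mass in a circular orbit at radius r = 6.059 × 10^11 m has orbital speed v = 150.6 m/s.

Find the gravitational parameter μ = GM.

For a circular orbit v² = GM/r, so GM = v² · r.
GM = (150.6)² · 6.059e+11 m³/s² ≈ 1.374e+16 m³/s² = 1.374 × 10^16 m³/s².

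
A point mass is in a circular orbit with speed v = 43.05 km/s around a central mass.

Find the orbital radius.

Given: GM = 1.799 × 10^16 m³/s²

Convert to SI: v = 43.05 km/s = 43050 m/s.
For a circular orbit, v² = GM / r, so r = GM / v².
r = 1.799e+16 / (43050)² m ≈ 9.707e+06 m = 9.707 × 10^6 m.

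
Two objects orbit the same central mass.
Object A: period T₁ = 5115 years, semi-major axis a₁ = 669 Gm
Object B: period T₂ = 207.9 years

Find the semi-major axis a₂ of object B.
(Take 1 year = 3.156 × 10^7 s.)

Convert to SI: T₁ = 5115 years = 1.61429e+11 s; a₁ = 669 Gm = 6.69e+11 m; T₂ = 207.9 years = 6.56132e+09 s.
Kepler's third law: (T₁/T₂)² = (a₁/a₂)³ ⇒ a₂ = a₁ · (T₂/T₁)^(2/3).
T₂/T₁ = 6.56132e+09 / 1.61429e+11 = 0.0406452.
a₂ = 6.69e+11 · (0.0406452)^(2/3) m ≈ 7.909e+10 m = 79.09 Gm.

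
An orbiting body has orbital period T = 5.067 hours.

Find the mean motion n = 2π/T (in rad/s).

Convert to SI: T = 5.067 hours = 18241.2 s.
n = 2π / T.
n = 2π / 18241.2 s ≈ 0.0003445 rad/s.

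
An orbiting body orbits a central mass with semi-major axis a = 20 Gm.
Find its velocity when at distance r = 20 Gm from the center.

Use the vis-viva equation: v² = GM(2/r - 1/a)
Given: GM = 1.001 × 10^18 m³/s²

Convert to SI: a = 20 Gm = 2e+10 m; r = 20 Gm = 2e+10 m.
Vis-viva: v = √(GM · (2/r − 1/a)).
2/r − 1/a = 2/2e+10 − 1/2e+10 = 5e-11 m⁻¹.
v = √(1.001e+18 · 5e-11) m/s ≈ 7075 m/s = 7.075 km/s.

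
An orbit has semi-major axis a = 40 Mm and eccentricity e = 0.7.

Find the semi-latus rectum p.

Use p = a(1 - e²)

Convert to SI: a = 40 Mm = 4e+07 m.
p = a (1 − e²).
p = 4e+07 · (1 − (0.7)²) = 4e+07 · 0.51 ≈ 2.04e+07 m = 20.4 Mm.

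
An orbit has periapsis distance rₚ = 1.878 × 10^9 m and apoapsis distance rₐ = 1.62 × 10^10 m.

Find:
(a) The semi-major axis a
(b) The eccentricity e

(a) a = (rₚ + rₐ) / 2 = (1.878e+09 + 1.62e+10) / 2 ≈ 9.039e+09 m = 9.039 × 10^9 m.
(b) e = (rₐ − rₚ) / (rₐ + rₚ) = (1.62e+10 − 1.878e+09) / (1.62e+10 + 1.878e+09) ≈ 0.7922.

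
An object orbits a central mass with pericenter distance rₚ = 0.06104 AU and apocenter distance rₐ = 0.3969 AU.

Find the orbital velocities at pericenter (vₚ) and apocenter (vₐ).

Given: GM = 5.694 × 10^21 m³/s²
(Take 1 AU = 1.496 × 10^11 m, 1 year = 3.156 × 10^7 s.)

Convert to SI: rₚ = 0.06104 AU = 9.13158e+09 m; rₐ = 0.3969 AU = 5.93762e+10 m.
Use the vis-viva equation v² = GM(2/r − 1/a) with a = (rₚ + rₐ)/2 = (9.13158e+09 + 5.93762e+10)/2 = 3.42539e+10 m.
vₚ = √(GM · (2/rₚ − 1/a)) = √(5.694e+21 · (2/9.13158e+09 − 1/3.42539e+10)) m/s ≈ 1.04e+06 m/s = 219.3 AU/year.
vₐ = √(GM · (2/rₐ − 1/a)) = √(5.694e+21 · (2/5.93762e+10 − 1/3.42539e+10)) m/s ≈ 1.599e+05 m/s = 33.73 AU/year.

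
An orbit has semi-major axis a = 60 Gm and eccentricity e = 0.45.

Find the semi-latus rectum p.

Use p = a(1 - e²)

Convert to SI: a = 60 Gm = 6e+10 m.
p = a (1 − e²).
p = 6e+10 · (1 − (0.45)²) = 6e+10 · 0.7975 ≈ 4.785e+10 m = 47.85 Gm.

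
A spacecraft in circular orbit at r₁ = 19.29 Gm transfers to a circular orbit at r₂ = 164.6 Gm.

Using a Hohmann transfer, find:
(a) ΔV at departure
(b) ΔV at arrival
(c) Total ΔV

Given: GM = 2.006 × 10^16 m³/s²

Convert to SI: r₁ = 19.29 Gm = 1.929e+10 m; r₂ = 164.6 Gm = 1.646e+11 m.
Transfer semi-major axis: a_t = (r₁ + r₂)/2 = (1.929e+10 + 1.646e+11)/2 = 9.1945e+10 m.
Circular speeds: v₁ = √(GM/r₁) = 1019.76 m/s, v₂ = √(GM/r₂) = 349.101 m/s.
Transfer speeds (vis-viva v² = GM(2/r − 1/a_t)): v₁ᵗ = 1364.43 m/s, v₂ᵗ = 159.902 m/s.
(a) ΔV₁ = |v₁ᵗ − v₁| ≈ 344.7 m/s = 344.7 m/s.
(b) ΔV₂ = |v₂ − v₂ᵗ| ≈ 189.2 m/s = 189.2 m/s.
(c) ΔV_total = ΔV₁ + ΔV₂ ≈ 533.9 m/s = 533.9 m/s.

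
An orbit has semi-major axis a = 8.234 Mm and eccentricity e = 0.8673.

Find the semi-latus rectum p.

Convert to SI: a = 8.234 Mm = 8.234e+06 m.
p = a (1 − e²).
p = 8.234e+06 · (1 − (0.8673)²) = 8.234e+06 · 0.247791 ≈ 2.04e+06 m = 2.04 Mm.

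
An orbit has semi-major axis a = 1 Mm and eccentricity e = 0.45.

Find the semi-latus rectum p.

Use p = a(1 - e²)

Convert to SI: a = 1 Mm = 1e+06 m.
p = a (1 − e²).
p = 1e+06 · (1 − (0.45)²) = 1e+06 · 0.7975 ≈ 7.975e+05 m = 797.5 km.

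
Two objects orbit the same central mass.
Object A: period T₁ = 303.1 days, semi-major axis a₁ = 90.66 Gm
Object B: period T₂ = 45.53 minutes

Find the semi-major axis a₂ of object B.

Convert to SI: T₁ = 303.1 days = 2.61878e+07 s; a₁ = 90.66 Gm = 9.066e+10 m; T₂ = 45.53 minutes = 2731.8 s.
Kepler's third law: (T₁/T₂)² = (a₁/a₂)³ ⇒ a₂ = a₁ · (T₂/T₁)^(2/3).
T₂/T₁ = 2731.8 / 2.61878e+07 = 0.000104316.
a₂ = 9.066e+10 · (0.000104316)^(2/3) m ≈ 2.009e+08 m = 200.9 Mm.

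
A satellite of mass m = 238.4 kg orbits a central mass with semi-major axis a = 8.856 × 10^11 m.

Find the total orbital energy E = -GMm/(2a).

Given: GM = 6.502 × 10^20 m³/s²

E = −GMm / (2a).
E = −6.502e+20 · 238.4 / (2 · 8.856e+11) J ≈ -8.752e+10 J = -87.52 GJ.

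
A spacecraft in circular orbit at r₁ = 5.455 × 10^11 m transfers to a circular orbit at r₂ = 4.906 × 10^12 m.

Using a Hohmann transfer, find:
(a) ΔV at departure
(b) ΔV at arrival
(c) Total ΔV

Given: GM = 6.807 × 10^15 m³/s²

Transfer semi-major axis: a_t = (r₁ + r₂)/2 = (5.455e+11 + 4.906e+12)/2 = 2.72575e+12 m.
Circular speeds: v₁ = √(GM/r₁) = 111.707 m/s, v₂ = √(GM/r₂) = 37.249 m/s.
Transfer speeds (vis-viva v² = GM(2/r − 1/a_t)): v₁ᵗ = 149.865 m/s, v₂ᵗ = 16.6636 m/s.
(a) ΔV₁ = |v₁ᵗ − v₁| ≈ 38.16 m/s = 38.16 m/s.
(b) ΔV₂ = |v₂ − v₂ᵗ| ≈ 20.59 m/s = 20.59 m/s.
(c) ΔV_total = ΔV₁ + ΔV₂ ≈ 58.74 m/s = 58.74 m/s.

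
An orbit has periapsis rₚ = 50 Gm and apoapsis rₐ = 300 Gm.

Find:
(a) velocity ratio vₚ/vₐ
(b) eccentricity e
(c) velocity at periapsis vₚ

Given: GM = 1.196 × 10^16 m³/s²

Convert to SI: rₚ = 50 Gm = 5e+10 m; rₐ = 300 Gm = 3e+11 m.
(a) Conservation of angular momentum (rₚvₚ = rₐvₐ) gives vₚ/vₐ = rₐ/rₚ = 3e+11/5e+10 ≈ 6
(b) e = (rₐ − rₚ)/(rₐ + rₚ) = (3e+11 − 5e+10)/(3e+11 + 5e+10) ≈ 0.7143
(c) With a = (rₚ + rₐ)/2 = 1.75e+11 m, vₚ = √(GM (2/rₚ − 1/a)) = √(1.196e+16 · (2/5e+10 − 1/1.75e+11)) m/s ≈ 640.4 m/s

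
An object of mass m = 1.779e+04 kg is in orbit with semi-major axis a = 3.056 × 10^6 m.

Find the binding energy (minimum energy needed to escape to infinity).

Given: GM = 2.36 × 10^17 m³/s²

Total orbital energy is E = −GMm/(2a); binding energy is E_bind = −E = GMm/(2a).
E_bind = 2.36e+17 · 1.779e+04 / (2 · 3.056e+06) J ≈ 6.869e+14 J = 686.9 TJ.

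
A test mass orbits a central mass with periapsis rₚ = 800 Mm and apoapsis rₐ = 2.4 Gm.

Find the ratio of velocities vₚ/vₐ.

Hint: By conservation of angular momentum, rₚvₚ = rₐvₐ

Convert to SI: rₚ = 800 Mm = 8e+08 m; rₐ = 2.4 Gm = 2.4e+09 m.
Conservation of angular momentum gives rₚvₚ = rₐvₐ, so vₚ/vₐ = rₐ/rₚ.
vₚ/vₐ = 2.4e+09 / 8e+08 ≈ 3.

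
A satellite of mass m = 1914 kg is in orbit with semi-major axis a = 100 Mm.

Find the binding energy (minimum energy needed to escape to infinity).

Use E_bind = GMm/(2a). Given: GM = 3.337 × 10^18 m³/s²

Convert to SI: a = 100 Mm = 1e+08 m.
Total orbital energy is E = −GMm/(2a); binding energy is E_bind = −E = GMm/(2a).
E_bind = 3.337e+18 · 1914 / (2 · 1e+08) J ≈ 3.194e+13 J = 31.94 TJ.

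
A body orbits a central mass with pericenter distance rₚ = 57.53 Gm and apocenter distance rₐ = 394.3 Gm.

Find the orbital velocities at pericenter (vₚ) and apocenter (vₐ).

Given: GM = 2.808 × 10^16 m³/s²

Convert to SI: rₚ = 57.53 Gm = 5.753e+10 m; rₐ = 394.3 Gm = 3.943e+11 m.
Use the vis-viva equation v² = GM(2/r − 1/a) with a = (rₚ + rₐ)/2 = (5.753e+10 + 3.943e+11)/2 = 2.25915e+11 m.
vₚ = √(GM · (2/rₚ − 1/a)) = √(2.808e+16 · (2/5.753e+10 − 1/2.25915e+11)) m/s ≈ 923 m/s = 923 m/s.
vₐ = √(GM · (2/rₐ − 1/a)) = √(2.808e+16 · (2/3.943e+11 − 1/2.25915e+11)) m/s ≈ 134.7 m/s = 134.7 m/s.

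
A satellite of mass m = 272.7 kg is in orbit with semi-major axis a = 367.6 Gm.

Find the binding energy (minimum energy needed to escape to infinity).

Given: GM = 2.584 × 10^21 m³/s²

Convert to SI: a = 367.6 Gm = 3.676e+11 m.
Total orbital energy is E = −GMm/(2a); binding energy is E_bind = −E = GMm/(2a).
E_bind = 2.584e+21 · 272.7 / (2 · 3.676e+11) J ≈ 9.585e+11 J = 958.5 GJ.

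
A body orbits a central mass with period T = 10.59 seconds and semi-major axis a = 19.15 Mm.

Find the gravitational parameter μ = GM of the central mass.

Convert to SI: a = 19.15 Mm = 1.915e+07 m.
GM = 4π² · a³ / T².
GM = 4π² · (1.915e+07)³ / (10.59)² m³/s² ≈ 2.472e+21 m³/s² = 2.472 × 10^21 m³/s².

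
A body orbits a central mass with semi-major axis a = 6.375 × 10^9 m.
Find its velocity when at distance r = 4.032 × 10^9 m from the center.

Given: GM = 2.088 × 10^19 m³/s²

Vis-viva: v = √(GM · (2/r − 1/a)).
2/r − 1/a = 2/4.032e+09 − 1/6.375e+09 = 3.39169e-10 m⁻¹.
v = √(2.088e+19 · 3.39169e-10) m/s ≈ 8.415e+04 m/s = 84.15 km/s.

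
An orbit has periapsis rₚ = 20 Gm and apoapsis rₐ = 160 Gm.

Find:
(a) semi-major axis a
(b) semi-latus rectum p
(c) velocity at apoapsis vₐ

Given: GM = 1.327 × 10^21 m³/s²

Convert to SI: rₚ = 20 Gm = 2e+10 m; rₐ = 160 Gm = 1.6e+11 m.
(a) a = (rₚ + rₐ)/2 = (2e+10 + 1.6e+11)/2 ≈ 9e+10 m
(b) From a = (rₚ + rₐ)/2 = 9e+10 m and e = (rₐ − rₚ)/(rₐ + rₚ) = 0.777778, p = a(1 − e²) = 9e+10 · (1 − (0.777778)²) ≈ 3.556e+10 m
(c) With a = (rₚ + rₐ)/2 = 9e+10 m, vₐ = √(GM (2/rₐ − 1/a)) = √(1.327e+21 · (2/1.6e+11 − 1/9e+10)) m/s ≈ 4.293e+04 m/s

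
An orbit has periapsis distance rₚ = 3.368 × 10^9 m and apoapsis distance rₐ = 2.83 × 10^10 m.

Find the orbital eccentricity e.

e = (rₐ − rₚ) / (rₐ + rₚ).
e = (2.83e+10 − 3.368e+09) / (2.83e+10 + 3.368e+09) = 2.4932e+10 / 3.1668e+10 ≈ 0.7873.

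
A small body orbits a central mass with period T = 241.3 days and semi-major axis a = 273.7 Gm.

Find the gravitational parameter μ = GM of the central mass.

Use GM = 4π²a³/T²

Convert to SI: T = 241.3 days = 2.08483e+07 s; a = 273.7 Gm = 2.737e+11 m.
GM = 4π² · a³ / T².
GM = 4π² · (2.737e+11)³ / (2.08483e+07)² m³/s² ≈ 1.862e+21 m³/s² = 1.862 × 10^21 m³/s².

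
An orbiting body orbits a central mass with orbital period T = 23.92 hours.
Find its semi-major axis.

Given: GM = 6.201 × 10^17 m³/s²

Convert to SI: T = 23.92 hours = 86112 s.
Invert Kepler's third law: a = (GM · T² / (4π²))^(1/3).
Substituting T = 86112 s and GM = 6.201e+17 m³/s²:
a = (6.201e+17 · (86112)² / (4π²))^(1/3) m
a ≈ 4.884e+08 m = 488.4 Mm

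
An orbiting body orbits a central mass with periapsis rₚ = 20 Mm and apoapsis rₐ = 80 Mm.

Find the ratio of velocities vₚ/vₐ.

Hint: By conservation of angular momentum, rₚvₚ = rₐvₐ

Convert to SI: rₚ = 20 Mm = 2e+07 m; rₐ = 80 Mm = 8e+07 m.
Conservation of angular momentum gives rₚvₚ = rₐvₐ, so vₚ/vₐ = rₐ/rₚ.
vₚ/vₐ = 8e+07 / 2e+07 ≈ 4.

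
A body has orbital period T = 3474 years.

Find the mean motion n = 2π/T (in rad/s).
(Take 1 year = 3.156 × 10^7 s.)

Convert to SI: T = 3474 years = 1.09639e+11 s.
n = 2π / T.
n = 2π / 1.09639e+11 s ≈ 5.731e-11 rad/s.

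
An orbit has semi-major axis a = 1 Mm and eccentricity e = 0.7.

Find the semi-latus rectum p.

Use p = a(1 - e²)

Convert to SI: a = 1 Mm = 1e+06 m.
p = a (1 − e²).
p = 1e+06 · (1 − (0.7)²) = 1e+06 · 0.51 ≈ 5.1e+05 m = 510 km.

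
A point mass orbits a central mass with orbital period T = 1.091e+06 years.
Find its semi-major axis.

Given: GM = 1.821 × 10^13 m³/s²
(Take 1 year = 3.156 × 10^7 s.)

Convert to SI: T = 1.091e+06 years = 3.4432e+13 s.
Invert Kepler's third law: a = (GM · T² / (4π²))^(1/3).
Substituting T = 3.4432e+13 s and GM = 1.821e+13 m³/s²:
a = (1.821e+13 · (3.4432e+13)² / (4π²))^(1/3) m
a ≈ 8.178e+12 m = 8.178 × 10^12 m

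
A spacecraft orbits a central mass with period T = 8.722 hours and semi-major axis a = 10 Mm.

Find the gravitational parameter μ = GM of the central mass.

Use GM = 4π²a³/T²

Convert to SI: T = 8.722 hours = 31399.2 s; a = 10 Mm = 1e+07 m.
GM = 4π² · a³ / T².
GM = 4π² · (1e+07)³ / (31399.2)² m³/s² ≈ 4.004e+13 m³/s² = 4.004 × 10^13 m³/s².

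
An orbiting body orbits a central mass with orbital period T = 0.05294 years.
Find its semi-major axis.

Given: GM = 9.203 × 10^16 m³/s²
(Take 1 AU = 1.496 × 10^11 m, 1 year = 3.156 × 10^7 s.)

Convert to SI: T = 0.05294 years = 1.67079e+06 s.
Invert Kepler's third law: a = (GM · T² / (4π²))^(1/3).
Substituting T = 1.67079e+06 s and GM = 9.203e+16 m³/s²:
a = (9.203e+16 · (1.67079e+06)² / (4π²))^(1/3) m
a ≈ 1.867e+09 m = 0.01248 AU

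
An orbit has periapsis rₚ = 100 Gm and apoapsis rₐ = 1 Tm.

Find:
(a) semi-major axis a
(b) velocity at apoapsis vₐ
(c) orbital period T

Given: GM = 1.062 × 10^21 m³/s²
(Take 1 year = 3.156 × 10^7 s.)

Convert to SI: rₚ = 100 Gm = 1e+11 m; rₐ = 1 Tm = 1e+12 m.
(a) a = (rₚ + rₐ)/2 = (1e+11 + 1e+12)/2 ≈ 5.5e+11 m
(b) With a = (rₚ + rₐ)/2 = 5.5e+11 m, vₐ = √(GM (2/rₐ − 1/a)) = √(1.062e+21 · (2/1e+12 − 1/5.5e+11)) m/s ≈ 1.39e+04 m/s
(c) With a = (rₚ + rₐ)/2 = 5.5e+11 m, T = 2π √(a³/GM) = 2π √((5.5e+11)³/1.062e+21) s ≈ 7.864e+07 s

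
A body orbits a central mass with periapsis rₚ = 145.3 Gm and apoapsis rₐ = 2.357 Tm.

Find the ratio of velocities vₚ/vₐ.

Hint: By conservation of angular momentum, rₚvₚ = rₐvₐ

Convert to SI: rₚ = 145.3 Gm = 1.453e+11 m; rₐ = 2.357 Tm = 2.357e+12 m.
Conservation of angular momentum gives rₚvₚ = rₐvₐ, so vₚ/vₐ = rₐ/rₚ.
vₚ/vₐ = 2.357e+12 / 1.453e+11 ≈ 16.22.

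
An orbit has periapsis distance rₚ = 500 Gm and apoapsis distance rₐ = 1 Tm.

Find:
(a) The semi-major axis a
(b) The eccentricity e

Convert to SI: rₚ = 500 Gm = 5e+11 m; rₐ = 1 Tm = 1e+12 m.
(a) a = (rₚ + rₐ) / 2 = (5e+11 + 1e+12) / 2 ≈ 7.5e+11 m = 750 Gm.
(b) e = (rₐ − rₚ) / (rₐ + rₚ) = (1e+12 − 5e+11) / (1e+12 + 5e+11) ≈ 0.3333.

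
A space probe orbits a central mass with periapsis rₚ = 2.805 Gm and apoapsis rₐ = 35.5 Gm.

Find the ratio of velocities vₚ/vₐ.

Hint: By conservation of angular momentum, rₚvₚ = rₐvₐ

Convert to SI: rₚ = 2.805 Gm = 2.805e+09 m; rₐ = 35.5 Gm = 3.55e+10 m.
Conservation of angular momentum gives rₚvₚ = rₐvₐ, so vₚ/vₐ = rₐ/rₚ.
vₚ/vₐ = 3.55e+10 / 2.805e+09 ≈ 12.66.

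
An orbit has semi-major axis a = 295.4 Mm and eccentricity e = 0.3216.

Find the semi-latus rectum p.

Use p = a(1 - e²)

Convert to SI: a = 295.4 Mm = 2.954e+08 m.
p = a (1 − e²).
p = 2.954e+08 · (1 − (0.3216)²) = 2.954e+08 · 0.896573 ≈ 2.648e+08 m = 264.8 Mm.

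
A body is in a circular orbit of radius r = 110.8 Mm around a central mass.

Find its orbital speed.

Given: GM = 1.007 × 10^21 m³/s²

Convert to SI: r = 110.8 Mm = 1.108e+08 m.
For a circular orbit, gravity supplies the centripetal force, so v = √(GM / r).
v = √(1.007e+21 / 1.108e+08) m/s ≈ 3.015e+06 m/s = 3015 km/s.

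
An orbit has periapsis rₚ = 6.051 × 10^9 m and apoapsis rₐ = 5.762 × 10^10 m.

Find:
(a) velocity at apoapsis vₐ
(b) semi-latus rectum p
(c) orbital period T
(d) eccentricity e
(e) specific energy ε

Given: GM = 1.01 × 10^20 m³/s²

(a) With a = (rₚ + rₐ)/2 = 3.18355e+10 m, vₐ = √(GM (2/rₐ − 1/a)) = √(1.01e+20 · (2/5.762e+10 − 1/3.18355e+10)) m/s ≈ 1.825e+04 m/s
(b) From a = (rₚ + rₐ)/2 = 3.18355e+10 m and e = (rₐ − rₚ)/(rₐ + rₚ) = 0.809929, p = a(1 − e²) = 3.18355e+10 · (1 − (0.809929)²) ≈ 1.095e+10 m
(c) With a = (rₚ + rₐ)/2 = 3.18355e+10 m, T = 2π √(a³/GM) = 2π √((3.18355e+10)³/1.01e+20) s ≈ 3.551e+06 s
(d) e = (rₐ − rₚ)/(rₐ + rₚ) = (5.762e+10 − 6.051e+09)/(5.762e+10 + 6.051e+09) ≈ 0.8099
(e) With a = (rₚ + rₐ)/2 = 3.18355e+10 m, ε = −GM/(2a) = −1.01e+20/(2 · 3.18355e+10) J/kg ≈ -1.586e+09 J/kg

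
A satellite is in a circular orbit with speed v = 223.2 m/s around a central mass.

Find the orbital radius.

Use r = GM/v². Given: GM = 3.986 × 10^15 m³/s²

For a circular orbit, v² = GM / r, so r = GM / v².
r = 3.986e+15 / (223.2)² m ≈ 8.001e+10 m = 80.01 Gm.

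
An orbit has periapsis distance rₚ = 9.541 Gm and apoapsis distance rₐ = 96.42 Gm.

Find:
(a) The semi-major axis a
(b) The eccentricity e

Convert to SI: rₚ = 9.541 Gm = 9.541e+09 m; rₐ = 96.42 Gm = 9.642e+10 m.
(a) a = (rₚ + rₐ) / 2 = (9.541e+09 + 9.642e+10) / 2 ≈ 5.298e+10 m = 52.98 Gm.
(b) e = (rₐ − rₚ) / (rₐ + rₚ) = (9.642e+10 − 9.541e+09) / (9.642e+10 + 9.541e+09) ≈ 0.8199.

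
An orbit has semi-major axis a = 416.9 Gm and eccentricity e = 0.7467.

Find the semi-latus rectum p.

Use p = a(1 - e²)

Convert to SI: a = 416.9 Gm = 4.169e+11 m.
p = a (1 − e²).
p = 4.169e+11 · (1 − (0.7467)²) = 4.169e+11 · 0.442439 ≈ 1.845e+11 m = 184.5 Gm.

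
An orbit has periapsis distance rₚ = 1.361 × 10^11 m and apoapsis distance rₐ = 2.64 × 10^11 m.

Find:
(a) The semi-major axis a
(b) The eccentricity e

(a) a = (rₚ + rₐ) / 2 = (1.361e+11 + 2.64e+11) / 2 ≈ 2e+11 m = 2.001 × 10^11 m.
(b) e = (rₐ − rₚ) / (rₐ + rₚ) = (2.64e+11 − 1.361e+11) / (2.64e+11 + 1.361e+11) ≈ 0.3197.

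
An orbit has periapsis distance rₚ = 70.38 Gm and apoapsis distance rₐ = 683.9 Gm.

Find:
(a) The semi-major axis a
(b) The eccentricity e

Convert to SI: rₚ = 70.38 Gm = 7.038e+10 m; rₐ = 683.9 Gm = 6.839e+11 m.
(a) a = (rₚ + rₐ) / 2 = (7.038e+10 + 6.839e+11) / 2 ≈ 3.771e+11 m = 377.1 Gm.
(b) e = (rₐ − rₚ) / (rₐ + rₚ) = (6.839e+11 − 7.038e+10) / (6.839e+11 + 7.038e+10) ≈ 0.8134.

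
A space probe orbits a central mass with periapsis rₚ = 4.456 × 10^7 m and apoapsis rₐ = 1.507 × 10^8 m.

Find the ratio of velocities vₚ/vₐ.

Conservation of angular momentum gives rₚvₚ = rₐvₐ, so vₚ/vₐ = rₐ/rₚ.
vₚ/vₐ = 1.507e+08 / 4.456e+07 ≈ 3.382.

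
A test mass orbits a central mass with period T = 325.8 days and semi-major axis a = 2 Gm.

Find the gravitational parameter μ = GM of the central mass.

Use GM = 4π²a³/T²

Convert to SI: T = 325.8 days = 2.81491e+07 s; a = 2 Gm = 2e+09 m.
GM = 4π² · a³ / T².
GM = 4π² · (2e+09)³ / (2.81491e+07)² m³/s² ≈ 3.986e+14 m³/s² = 3.986 × 10^14 m³/s².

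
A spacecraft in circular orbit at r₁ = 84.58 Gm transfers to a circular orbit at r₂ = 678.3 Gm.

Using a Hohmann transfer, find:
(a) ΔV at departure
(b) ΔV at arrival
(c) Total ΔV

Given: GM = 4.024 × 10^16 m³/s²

Convert to SI: r₁ = 84.58 Gm = 8.458e+10 m; r₂ = 678.3 Gm = 6.783e+11 m.
Transfer semi-major axis: a_t = (r₁ + r₂)/2 = (8.458e+10 + 6.783e+11)/2 = 3.8144e+11 m.
Circular speeds: v₁ = √(GM/r₁) = 689.755 m/s, v₂ = √(GM/r₂) = 243.567 m/s.
Transfer speeds (vis-viva v² = GM(2/r − 1/a_t)): v₁ᵗ = 919.799 m/s, v₂ᵗ = 114.693 m/s.
(a) ΔV₁ = |v₁ᵗ − v₁| ≈ 230 m/s = 230 m/s.
(b) ΔV₂ = |v₂ − v₂ᵗ| ≈ 128.9 m/s = 128.9 m/s.
(c) ΔV_total = ΔV₁ + ΔV₂ ≈ 358.9 m/s = 358.9 m/s.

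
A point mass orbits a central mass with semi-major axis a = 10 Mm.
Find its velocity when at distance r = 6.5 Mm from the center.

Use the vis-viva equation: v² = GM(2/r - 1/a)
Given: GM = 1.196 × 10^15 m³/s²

Convert to SI: a = 10 Mm = 1e+07 m; r = 6.5 Mm = 6.5e+06 m.
Vis-viva: v = √(GM · (2/r − 1/a)).
2/r − 1/a = 2/6.5e+06 − 1/1e+07 = 2.07692e-07 m⁻¹.
v = √(1.196e+15 · 2.07692e-07) m/s ≈ 1.576e+04 m/s = 15.76 km/s.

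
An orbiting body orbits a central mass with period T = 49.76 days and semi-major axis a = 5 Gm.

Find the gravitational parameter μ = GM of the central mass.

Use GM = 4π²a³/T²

Convert to SI: T = 49.76 days = 4.29926e+06 s; a = 5 Gm = 5e+09 m.
GM = 4π² · a³ / T².
GM = 4π² · (5e+09)³ / (4.29926e+06)² m³/s² ≈ 2.67e+17 m³/s² = 2.67 × 10^17 m³/s².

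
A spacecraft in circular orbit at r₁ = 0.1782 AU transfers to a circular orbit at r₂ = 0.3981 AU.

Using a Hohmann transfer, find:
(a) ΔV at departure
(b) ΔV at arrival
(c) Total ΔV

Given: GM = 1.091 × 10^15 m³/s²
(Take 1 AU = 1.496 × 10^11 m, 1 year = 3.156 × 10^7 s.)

Convert to SI: r₁ = 0.1782 AU = 2.66587e+10 m; r₂ = 0.3981 AU = 5.95558e+10 m.
Transfer semi-major axis: a_t = (r₁ + r₂)/2 = (2.66587e+10 + 5.95558e+10)/2 = 4.31072e+10 m.
Circular speeds: v₁ = √(GM/r₁) = 202.299 m/s, v₂ = √(GM/r₂) = 135.348 m/s.
Transfer speeds (vis-viva v² = GM(2/r − 1/a_t)): v₁ᵗ = 237.782 m/s, v₂ᵗ = 106.438 m/s.
(a) ΔV₁ = |v₁ᵗ − v₁| ≈ 35.48 m/s = 0.007486 AU/year.
(b) ΔV₂ = |v₂ − v₂ᵗ| ≈ 28.91 m/s = 0.006099 AU/year.
(c) ΔV_total = ΔV₁ + ΔV₂ ≈ 64.39 m/s = 0.01358 AU/year.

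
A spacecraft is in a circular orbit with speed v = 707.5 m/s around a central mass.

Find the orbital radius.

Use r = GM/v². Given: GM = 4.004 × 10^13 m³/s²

For a circular orbit, v² = GM / r, so r = GM / v².
r = 4.004e+13 / (707.5)² m ≈ 7.999e+07 m = 79.99 Mm.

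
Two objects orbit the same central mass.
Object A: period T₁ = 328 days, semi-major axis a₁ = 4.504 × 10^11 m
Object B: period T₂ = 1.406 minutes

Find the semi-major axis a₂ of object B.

Convert to SI: T₁ = 328 days = 2.83392e+07 s; T₂ = 1.406 minutes = 84.36 s.
Kepler's third law: (T₁/T₂)² = (a₁/a₂)³ ⇒ a₂ = a₁ · (T₂/T₁)^(2/3).
T₂/T₁ = 84.36 / 2.83392e+07 = 2.9768e-06.
a₂ = 4.504e+11 · (2.9768e-06)^(2/3) m ≈ 9.32e+07 m = 9.32 × 10^7 m.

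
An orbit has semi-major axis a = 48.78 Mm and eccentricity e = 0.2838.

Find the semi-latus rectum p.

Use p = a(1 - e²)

Convert to SI: a = 48.78 Mm = 4.878e+07 m.
p = a (1 − e²).
p = 4.878e+07 · (1 − (0.2838)²) = 4.878e+07 · 0.919458 ≈ 4.485e+07 m = 44.85 Mm.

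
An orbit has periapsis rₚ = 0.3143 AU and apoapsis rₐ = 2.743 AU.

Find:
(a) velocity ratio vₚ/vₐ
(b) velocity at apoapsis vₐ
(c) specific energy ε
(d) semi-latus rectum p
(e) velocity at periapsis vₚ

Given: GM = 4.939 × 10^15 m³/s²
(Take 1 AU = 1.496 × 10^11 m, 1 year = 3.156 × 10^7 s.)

Convert to SI: rₚ = 0.3143 AU = 4.70193e+10 m; rₐ = 2.743 AU = 4.10353e+11 m.
(a) Conservation of angular momentum (rₚvₚ = rₐvₐ) gives vₚ/vₐ = rₐ/rₚ = 4.10353e+11/4.70193e+10 ≈ 8.727
(b) With a = (rₚ + rₐ)/2 = 2.28686e+11 m, vₐ = √(GM (2/rₐ − 1/a)) = √(4.939e+15 · (2/4.10353e+11 − 1/2.28686e+11)) m/s ≈ 49.75 m/s
(c) With a = (rₚ + rₐ)/2 = 2.28686e+11 m, ε = −GM/(2a) = −4.939e+15/(2 · 2.28686e+11) J/kg ≈ -1.08e+04 J/kg
(d) From a = (rₚ + rₐ)/2 = 2.28686e+11 m and e = (rₐ − rₚ)/(rₐ + rₚ) = 0.794394, p = a(1 − e²) = 2.28686e+11 · (1 − (0.794394)²) ≈ 8.437e+10 m
(e) With a = (rₚ + rₐ)/2 = 2.28686e+11 m, vₚ = √(GM (2/rₚ − 1/a)) = √(4.939e+15 · (2/4.70193e+10 − 1/2.28686e+11)) m/s ≈ 434.2 m/s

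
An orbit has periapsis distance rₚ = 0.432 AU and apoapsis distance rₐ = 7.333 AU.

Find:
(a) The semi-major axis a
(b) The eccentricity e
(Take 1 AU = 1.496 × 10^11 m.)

Convert to SI: rₚ = 0.432 AU = 6.46272e+10 m; rₐ = 7.333 AU = 1.09702e+12 m.
(a) a = (rₚ + rₐ) / 2 = (6.46272e+10 + 1.09702e+12) / 2 ≈ 5.808e+11 m = 3.882 AU.
(b) e = (rₐ − rₚ) / (rₐ + rₚ) = (1.09702e+12 − 6.46272e+10) / (1.09702e+12 + 6.46272e+10) ≈ 0.8887.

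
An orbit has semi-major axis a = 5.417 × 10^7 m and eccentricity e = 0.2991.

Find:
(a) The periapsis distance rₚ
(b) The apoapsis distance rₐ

(a) rₚ = a(1 − e) = 5.417e+07 · (1 − 0.2991) = 5.417e+07 · 0.7009 ≈ 3.797e+07 m = 3.797 × 10^7 m.
(b) rₐ = a(1 + e) = 5.417e+07 · (1 + 0.2991) = 5.417e+07 · 1.2991 ≈ 7.037e+07 m = 7.037 × 10^7 m.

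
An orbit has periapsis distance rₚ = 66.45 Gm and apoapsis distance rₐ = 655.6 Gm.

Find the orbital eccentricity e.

Convert to SI: rₚ = 66.45 Gm = 6.645e+10 m; rₐ = 655.6 Gm = 6.556e+11 m.
e = (rₐ − rₚ) / (rₐ + rₚ).
e = (6.556e+11 − 6.645e+10) / (6.556e+11 + 6.645e+10) = 5.8915e+11 / 7.2205e+11 ≈ 0.8159.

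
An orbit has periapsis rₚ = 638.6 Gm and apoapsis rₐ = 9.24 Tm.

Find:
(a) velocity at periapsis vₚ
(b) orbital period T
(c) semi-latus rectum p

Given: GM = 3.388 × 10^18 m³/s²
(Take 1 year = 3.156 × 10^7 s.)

Convert to SI: rₚ = 638.6 Gm = 6.386e+11 m; rₐ = 9.24 Tm = 9.24e+12 m.
(a) With a = (rₚ + rₐ)/2 = 4.9393e+12 m, vₚ = √(GM (2/rₚ − 1/a)) = √(3.388e+18 · (2/6.386e+11 − 1/4.9393e+12)) m/s ≈ 3150 m/s
(b) With a = (rₚ + rₐ)/2 = 4.9393e+12 m, T = 2π √(a³/GM) = 2π √((4.9393e+12)³/3.388e+18) s ≈ 3.747e+10 s
(c) From a = (rₚ + rₐ)/2 = 4.9393e+12 m and e = (rₐ − rₚ)/(rₐ + rₚ) = 0.87071, p = a(1 − e²) = 4.9393e+12 · (1 − (0.87071)²) ≈ 1.195e+12 m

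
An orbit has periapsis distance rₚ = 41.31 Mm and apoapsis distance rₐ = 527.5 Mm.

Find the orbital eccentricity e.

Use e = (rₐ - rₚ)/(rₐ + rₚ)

Convert to SI: rₚ = 41.31 Mm = 4.131e+07 m; rₐ = 527.5 Mm = 5.275e+08 m.
e = (rₐ − rₚ) / (rₐ + rₚ).
e = (5.275e+08 − 4.131e+07) / (5.275e+08 + 4.131e+07) = 4.8619e+08 / 5.6881e+08 ≈ 0.8547.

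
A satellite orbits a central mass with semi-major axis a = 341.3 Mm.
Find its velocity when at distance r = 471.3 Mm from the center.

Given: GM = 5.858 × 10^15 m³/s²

Convert to SI: a = 341.3 Mm = 3.413e+08 m; r = 471.3 Mm = 4.713e+08 m.
Vis-viva: v = √(GM · (2/r − 1/a)).
2/r − 1/a = 2/4.713e+08 − 1/3.413e+08 = 1.31361e-09 m⁻¹.
v = √(5.858e+15 · 1.31361e-09) m/s ≈ 2774 m/s = 2.774 km/s.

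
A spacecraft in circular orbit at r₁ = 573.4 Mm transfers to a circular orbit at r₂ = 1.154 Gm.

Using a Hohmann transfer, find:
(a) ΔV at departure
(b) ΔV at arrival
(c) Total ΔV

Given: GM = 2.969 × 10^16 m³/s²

Convert to SI: r₁ = 573.4 Mm = 5.734e+08 m; r₂ = 1.154 Gm = 1.154e+09 m.
Transfer semi-major axis: a_t = (r₁ + r₂)/2 = (5.734e+08 + 1.154e+09)/2 = 8.637e+08 m.
Circular speeds: v₁ = √(GM/r₁) = 7195.75 m/s, v₂ = √(GM/r₂) = 5072.27 m/s.
Transfer speeds (vis-viva v² = GM(2/r − 1/a_t)): v₁ᵗ = 8317.59 m/s, v₂ᵗ = 4132.85 m/s.
(a) ΔV₁ = |v₁ᵗ − v₁| ≈ 1122 m/s = 1.122 km/s.
(b) ΔV₂ = |v₂ − v₂ᵗ| ≈ 939.4 m/s = 939.4 m/s.
(c) ΔV_total = ΔV₁ + ΔV₂ ≈ 2061 m/s = 2.061 km/s.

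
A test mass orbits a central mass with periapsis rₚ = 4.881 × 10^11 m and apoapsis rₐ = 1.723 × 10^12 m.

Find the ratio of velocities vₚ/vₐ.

Conservation of angular momentum gives rₚvₚ = rₐvₐ, so vₚ/vₐ = rₐ/rₚ.
vₚ/vₐ = 1.723e+12 / 4.881e+11 ≈ 3.53.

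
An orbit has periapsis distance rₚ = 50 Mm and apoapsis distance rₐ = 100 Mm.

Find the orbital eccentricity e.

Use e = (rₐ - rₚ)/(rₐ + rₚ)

Convert to SI: rₚ = 50 Mm = 5e+07 m; rₐ = 100 Mm = 1e+08 m.
e = (rₐ − rₚ) / (rₐ + rₚ).
e = (1e+08 − 5e+07) / (1e+08 + 5e+07) = 5e+07 / 1.5e+08 ≈ 0.3333.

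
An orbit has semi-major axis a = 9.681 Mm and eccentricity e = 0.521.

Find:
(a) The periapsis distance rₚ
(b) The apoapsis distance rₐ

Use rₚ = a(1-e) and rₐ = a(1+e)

Convert to SI: a = 9.681 Mm = 9.681e+06 m.
(a) rₚ = a(1 − e) = 9.681e+06 · (1 − 0.521) = 9.681e+06 · 0.479 ≈ 4.637e+06 m = 4.637 Mm.
(b) rₐ = a(1 + e) = 9.681e+06 · (1 + 0.521) = 9.681e+06 · 1.521 ≈ 1.472e+07 m = 14.72 Mm.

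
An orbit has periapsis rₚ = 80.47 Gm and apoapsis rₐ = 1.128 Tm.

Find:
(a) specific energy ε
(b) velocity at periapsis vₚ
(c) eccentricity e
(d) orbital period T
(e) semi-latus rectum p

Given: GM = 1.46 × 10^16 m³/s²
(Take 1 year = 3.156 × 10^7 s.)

Convert to SI: rₚ = 80.47 Gm = 8.047e+10 m; rₐ = 1.128 Tm = 1.128e+12 m.
(a) With a = (rₚ + rₐ)/2 = 6.04235e+11 m, ε = −GM/(2a) = −1.46e+16/(2 · 6.04235e+11) J/kg ≈ -1.208e+04 J/kg
(b) With a = (rₚ + rₐ)/2 = 6.04235e+11 m, vₚ = √(GM (2/rₚ − 1/a)) = √(1.46e+16 · (2/8.047e+10 − 1/6.04235e+11)) m/s ≈ 582 m/s
(c) e = (rₐ − rₚ)/(rₐ + rₚ) = (1.128e+12 − 8.047e+10)/(1.128e+12 + 8.047e+10) ≈ 0.8668
(d) With a = (rₚ + rₐ)/2 = 6.04235e+11 m, T = 2π √(a³/GM) = 2π √((6.04235e+11)³/1.46e+16) s ≈ 2.442e+10 s
(e) From a = (rₚ + rₐ)/2 = 6.04235e+11 m and e = (rₐ − rₚ)/(rₐ + rₚ) = 0.866823, p = a(1 − e²) = 6.04235e+11 · (1 − (0.866823)²) ≈ 1.502e+11 m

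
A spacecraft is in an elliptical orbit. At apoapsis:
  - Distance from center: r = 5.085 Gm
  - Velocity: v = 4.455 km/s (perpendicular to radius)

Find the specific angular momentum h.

Convert to SI: r = 5.085 Gm = 5.085e+09 m; v = 4.455 km/s = 4455 m/s.
With v perpendicular to r, h = r · v.
h = 5.085e+09 · 4455 m²/s ≈ 2.265e+13 m²/s.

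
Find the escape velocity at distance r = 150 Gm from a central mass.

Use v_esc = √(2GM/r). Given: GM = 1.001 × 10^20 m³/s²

Convert to SI: r = 150 Gm = 1.5e+11 m.
Escape velocity comes from setting total energy to zero: ½v² − GM/r = 0 ⇒ v_esc = √(2GM / r).
v_esc = √(2 · 1.001e+20 / 1.5e+11) m/s ≈ 3.653e+04 m/s = 36.53 km/s.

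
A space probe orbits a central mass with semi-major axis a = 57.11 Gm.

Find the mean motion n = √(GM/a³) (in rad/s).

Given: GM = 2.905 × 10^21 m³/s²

Convert to SI: a = 57.11 Gm = 5.711e+10 m.
n = √(GM / a³).
n = √(2.905e+21 / (5.711e+10)³) rad/s ≈ 3.949e-06 rad/s.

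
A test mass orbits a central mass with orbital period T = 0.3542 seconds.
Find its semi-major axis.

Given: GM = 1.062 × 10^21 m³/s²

Invert Kepler's third law: a = (GM · T² / (4π²))^(1/3).
Substituting T = 0.3542 s and GM = 1.062e+21 m³/s²:
a = (1.062e+21 · (0.3542)² / (4π²))^(1/3) m
a ≈ 1.5e+06 m = 1.5 Mm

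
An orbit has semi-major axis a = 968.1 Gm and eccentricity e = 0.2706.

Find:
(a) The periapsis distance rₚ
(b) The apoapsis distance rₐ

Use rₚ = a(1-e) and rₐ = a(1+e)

Convert to SI: a = 968.1 Gm = 9.681e+11 m.
(a) rₚ = a(1 − e) = 9.681e+11 · (1 − 0.2706) = 9.681e+11 · 0.7294 ≈ 7.061e+11 m = 706.1 Gm.
(b) rₐ = a(1 + e) = 9.681e+11 · (1 + 0.2706) = 9.681e+11 · 1.2706 ≈ 1.23e+12 m = 1.23 Tm.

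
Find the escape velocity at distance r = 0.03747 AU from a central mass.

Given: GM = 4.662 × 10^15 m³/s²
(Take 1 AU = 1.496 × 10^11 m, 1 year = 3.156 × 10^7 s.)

Convert to SI: r = 0.03747 AU = 5.60551e+09 m.
Escape velocity comes from setting total energy to zero: ½v² − GM/r = 0 ⇒ v_esc = √(2GM / r).
v_esc = √(2 · 4.662e+15 / 5.60551e+09) m/s ≈ 1290 m/s = 0.2721 AU/year.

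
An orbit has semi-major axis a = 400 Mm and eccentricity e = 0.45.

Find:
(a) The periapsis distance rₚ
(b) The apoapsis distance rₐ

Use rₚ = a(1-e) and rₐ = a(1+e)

Convert to SI: a = 400 Mm = 4e+08 m.
(a) rₚ = a(1 − e) = 4e+08 · (1 − 0.45) = 4e+08 · 0.55 ≈ 2.2e+08 m = 220 Mm.
(b) rₐ = a(1 + e) = 4e+08 · (1 + 0.45) = 4e+08 · 1.45 ≈ 5.8e+08 m = 580 Mm.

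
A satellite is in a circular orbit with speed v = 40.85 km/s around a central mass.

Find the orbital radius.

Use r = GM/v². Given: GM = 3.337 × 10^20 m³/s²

Convert to SI: v = 40.85 km/s = 40850 m/s.
For a circular orbit, v² = GM / r, so r = GM / v².
r = 3.337e+20 / (40850)² m ≈ 2e+11 m = 200 Gm.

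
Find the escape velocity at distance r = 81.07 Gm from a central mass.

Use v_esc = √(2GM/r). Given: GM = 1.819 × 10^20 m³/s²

Convert to SI: r = 81.07 Gm = 8.107e+10 m.
Escape velocity comes from setting total energy to zero: ½v² − GM/r = 0 ⇒ v_esc = √(2GM / r).
v_esc = √(2 · 1.819e+20 / 8.107e+10) m/s ≈ 6.699e+04 m/s = 66.99 km/s.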